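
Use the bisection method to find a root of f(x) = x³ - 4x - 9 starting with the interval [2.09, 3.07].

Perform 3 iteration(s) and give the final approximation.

f(x) = x³ - 4x - 9
Initial interval: [2.09, 3.07]

Iteration 1:
  c_1 = (2.090000 + 3.070000)/2 = 2.580000
  f(c_1) = f(2.580000) = -2.146488
  f(a) × f(c) ≥ 0, new interval: [2.580000, 3.070000]
Iteration 2:
  c_2 = (2.580000 + 3.070000)/2 = 2.825000
  f(c_2) = f(2.825000) = 2.245266
  f(a) × f(c) < 0, new interval: [2.580000, 2.825000]
Iteration 3:
  c_3 = (2.580000 + 2.825000)/2 = 2.702500
  f(c_3) = f(2.702500) = -0.072274
  f(a) × f(c) ≥ 0, new interval: [2.702500, 2.825000]

After 3 iteration(s), the approximation is c_3 = 2.702500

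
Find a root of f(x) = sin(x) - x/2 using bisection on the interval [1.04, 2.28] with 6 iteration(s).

f(x) = sin(x) - x/2
Initial interval: [1.04, 2.28]

Iteration 1:
  c_1 = (1.040000 + 2.280000)/2 = 1.660000
  f(c_1) = f(1.660000) = 0.166024
  f(a) × f(c) ≥ 0, new interval: [1.660000, 2.280000]
Iteration 2:
  c_2 = (1.660000 + 2.280000)/2 = 1.970000
  f(c_2) = f(1.970000) = -0.063629
  f(a) × f(c) < 0, new interval: [1.660000, 1.970000]
Iteration 3:
  c_3 = (1.660000 + 1.970000)/2 = 1.815000
  f(c_3) = f(1.815000) = 0.062830
  f(a) × f(c) ≥ 0, new interval: [1.815000, 1.970000]
Iteration 4:
  c_4 = (1.815000 + 1.970000)/2 = 1.892500
  f(c_4) = f(1.892500) = 0.002448
  f(a) × f(c) ≥ 0, new interval: [1.892500, 1.970000]
Iteration 5:
  c_5 = (1.892500 + 1.970000)/2 = 1.931250
  f(c_5) = f(1.931250) = -0.029888
  f(a) × f(c) < 0, new interval: [1.892500, 1.931250]
Iteration 6:
  c_6 = (1.892500 + 1.931250)/2 = 1.911875
  f(c_6) = f(1.911875) = -0.013543
  f(a) × f(c) < 0, new interval: [1.892500, 1.911875]

After 6 iteration(s), the approximation is c_6 = 1.911875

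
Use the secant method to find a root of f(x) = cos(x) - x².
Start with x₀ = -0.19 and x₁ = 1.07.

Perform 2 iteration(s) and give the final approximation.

f(x) = cos(x) - x²
x₀ = -0.19, x₁ = 1.07

Secant formula: x_{n+1} = x_n - f(x_n)(x_n - x_{n-1})/(f(x_n) - f(x_{n-1}))

Iteration 1:
  f(-0.190000) = 0.945904
  f(1.070000) = -0.664776
  x_2 = 1.070000 - (-0.664776)×(1.070000 - (-0.190000))/(-0.664776 - 0.945904)
       = 0.549960
Iteration 2:
  f(1.070000) = -0.664776
  f(0.549960) = 0.550089
  x_3 = 0.549960 - 0.550089×(0.549960 - 1.070000)/(0.550089 - (-0.664776))
       = 0.785434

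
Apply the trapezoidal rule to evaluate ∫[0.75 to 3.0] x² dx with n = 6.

f(x) = x²
a = 0.75, b = 3.0, n = 6
h = (b - a)/n = 0.375000

Trapezoidal rule: (h/2)[f(x₀) + 2f(x₁) + 2f(x₂) + ... + f(xₙ)]

x_0 = 0.7500, f(x_0) = 0.562500, coefficient = 1
x_1 = 1.1250, f(x_1) = 1.265625, coefficient = 2
x_2 = 1.5000, f(x_2) = 2.250000, coefficient = 2
x_3 = 1.8750, f(x_3) = 3.515625, coefficient = 2
x_4 = 2.2500, f(x_4) = 5.062500, coefficient = 2
x_5 = 2.6250, f(x_5) = 6.890625, coefficient = 2
x_6 = 3.0000, f(x_6) = 9.000000, coefficient = 1

I ≈ (0.375000/2) × 47.531250 = 8.912109
Exact value: 8.859375
Error: 0.052734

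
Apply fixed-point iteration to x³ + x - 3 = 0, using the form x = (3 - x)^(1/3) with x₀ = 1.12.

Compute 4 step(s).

Equation: x³ + x - 3 = 0
Fixed-point form: x = (3 - x)^(1/3)
x₀ = 1.12

x_1 = g(1.120000) = 1.234201
x_2 = g(1.234201) = 1.208687
x_3 = g(1.208687) = 1.214480
x_4 = g(1.214480) = 1.213170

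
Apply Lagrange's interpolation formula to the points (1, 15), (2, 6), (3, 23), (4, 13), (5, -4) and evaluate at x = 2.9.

Lagrange interpolation formula:
P(x) = Σ yᵢ × Lᵢ(x)
where Lᵢ(x) = Π_{j≠i} (x - xⱼ)/(xᵢ - xⱼ)

L_0(2.9) = (2.9 - 2)/(1 - 2) × (2.9 - 3)/(1 - 3) × (2.9 - 4)/(1 - 4) × (2.9 - 5)/(1 - 5) = -0.008663
L_1(2.9) = (2.9 - 1)/(2 - 1) × (2.9 - 3)/(2 - 3) × (2.9 - 4)/(2 - 4) × (2.9 - 5)/(2 - 5) = 0.073150
L_2(2.9) = (2.9 - 1)/(3 - 1) × (2.9 - 2)/(3 - 2) × (2.9 - 4)/(3 - 4) × (2.9 - 5)/(3 - 5) = 0.987525
L_3(2.9) = (2.9 - 1)/(4 - 1) × (2.9 - 2)/(4 - 2) × (2.9 - 3)/(4 - 3) × (2.9 - 5)/(4 - 5) = -0.059850
L_4(2.9) = (2.9 - 1)/(5 - 1) × (2.9 - 2)/(5 - 2) × (2.9 - 3)/(5 - 3) × (2.9 - 4)/(5 - 4) = 0.007838

P(2.9) = 15×L_0(2.9) + 6×L_1(2.9) + 23×L_2(2.9) + 13×L_3(2.9) + (-4)×L_4(2.9)
P(2.9) = 22.212637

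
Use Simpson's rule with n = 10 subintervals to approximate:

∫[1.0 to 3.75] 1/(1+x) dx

f(x) = 1/(1+x)
a = 1.0, b = 3.75, n = 10
h = (b - a)/n = 0.275000

Simpson's rule: (h/3)[f(x₀) + 4f(x₁) + 2f(x₂) + ... + f(xₙ)]

x_0 = 1.0000, f(x_0) = 0.500000, coefficient = 1
x_1 = 1.2750, f(x_1) = 0.439560, coefficient = 4
x_2 = 1.5500, f(x_2) = 0.392157, coefficient = 2
x_3 = 1.8250, f(x_3) = 0.353982, coefficient = 4
x_4 = 2.1000, f(x_4) = 0.322581, coefficient = 2
x_5 = 2.3750, f(x_5) = 0.296296, coefficient = 4
x_6 = 2.6500, f(x_6) = 0.273973, coefficient = 2
x_7 = 2.9250, f(x_7) = 0.254777, coefficient = 4
x_8 = 3.2000, f(x_8) = 0.238095, coefficient = 2
x_9 = 3.4750, f(x_9) = 0.223464, coefficient = 4
x_10 = 3.7500, f(x_10) = 0.210526, coefficient = 1

I ≈ (0.275000/3) × 9.436456 = 0.865008
Exact value: 0.864997
Error: 0.000011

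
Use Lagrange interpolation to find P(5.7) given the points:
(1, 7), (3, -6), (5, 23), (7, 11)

Lagrange interpolation formula:
P(x) = Σ yᵢ × Lᵢ(x)
where Lᵢ(x) = Π_{j≠i} (x - xⱼ)/(xᵢ - xⱼ)

L_0(5.7) = (5.7 - 3)/(1 - 3) × (5.7 - 5)/(1 - 5) × (5.7 - 7)/(1 - 7) = 0.051188
L_1(5.7) = (5.7 - 1)/(3 - 1) × (5.7 - 5)/(3 - 5) × (5.7 - 7)/(3 - 7) = -0.267313
L_2(5.7) = (5.7 - 1)/(5 - 1) × (5.7 - 3)/(5 - 3) × (5.7 - 7)/(5 - 7) = 1.031062
L_3(5.7) = (5.7 - 1)/(7 - 1) × (5.7 - 3)/(7 - 3) × (5.7 - 5)/(7 - 5) = 0.185063

P(5.7) = 7×L_0(5.7) + (-6)×L_1(5.7) + 23×L_2(5.7) + 11×L_3(5.7)
P(5.7) = 27.712312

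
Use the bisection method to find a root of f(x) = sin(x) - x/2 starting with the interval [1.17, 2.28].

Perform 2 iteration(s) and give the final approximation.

f(x) = sin(x) - x/2
Initial interval: [1.17, 2.28]

Iteration 1:
  c_1 = (1.170000 + 2.280000)/2 = 1.725000
  f(c_1) = f(1.725000) = 0.125634
  f(a) × f(c) ≥ 0, new interval: [1.725000, 2.280000]
Iteration 2:
  c_2 = (1.725000 + 2.280000)/2 = 2.002500
  f(c_2) = f(2.002500) = -0.092996
  f(a) × f(c) < 0, new interval: [1.725000, 2.002500]

After 2 iteration(s), the approximation is c_2 = 2.002500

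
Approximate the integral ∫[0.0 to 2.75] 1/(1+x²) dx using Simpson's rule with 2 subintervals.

f(x) = 1/(1+x²)
a = 0.0, b = 2.75, n = 2
h = (b - a)/n = 1.375000

Simpson's rule: (h/3)[f(x₀) + 4f(x₁) + 2f(x₂) + ... + f(xₙ)]

x_0 = 0.0000, f(x_0) = 1.000000, coefficient = 1
x_1 = 1.3750, f(x_1) = 0.345946, coefficient = 4
x_2 = 2.7500, f(x_2) = 0.116788, coefficient = 1

I ≈ (1.375000/3) × 2.500572 = 1.146096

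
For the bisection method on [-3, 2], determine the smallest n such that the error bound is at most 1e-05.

We need (b-a)/2^n ≤ 1e-05
(2 - (-3))/2^n ≤ 1e-05
5/2^n ≤ 1e-05
2^n ≥ 500000
n ≥ log₂(500000) = 18.93
n ≥ 19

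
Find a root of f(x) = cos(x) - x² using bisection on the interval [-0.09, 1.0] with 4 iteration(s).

f(x) = cos(x) - x²
Initial interval: [-0.09, 1.0]

Iteration 1:
  c_1 = (-0.090000 + 1.000000)/2 = 0.455000
  f(c_1) = f(0.455000) = 0.691236
  f(a) × f(c) ≥ 0, new interval: [0.455000, 1.000000]
Iteration 2:
  c_2 = (0.455000 + 1.000000)/2 = 0.727500
  f(c_2) = f(0.727500) = 0.217583
  f(a) × f(c) ≥ 0, new interval: [0.727500, 1.000000]
Iteration 3:
  c_3 = (0.727500 + 1.000000)/2 = 0.863750
  f(c_3) = f(0.863750) = -0.096473
  f(a) × f(c) < 0, new interval: [0.727500, 0.863750]
Iteration 4:
  c_4 = (0.727500 + 0.863750)/2 = 0.795625
  f(c_4) = f(0.795625) = 0.066819
  f(a) × f(c) ≥ 0, new interval: [0.795625, 0.863750]

After 4 iteration(s), the approximation is c_4 = 0.795625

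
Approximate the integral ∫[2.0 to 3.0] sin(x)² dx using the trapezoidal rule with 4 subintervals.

f(x) = sin(x)²
a = 2.0, b = 3.0, n = 4
h = (b - a)/n = 0.250000

Trapezoidal rule: (h/2)[f(x₀) + 2f(x₁) + 2f(x₂) + ... + f(xₙ)]

x_0 = 2.0000, f(x_0) = 0.826822, coefficient = 1
x_1 = 2.2500, f(x_1) = 0.605398, coefficient = 2
x_2 = 2.5000, f(x_2) = 0.358169, coefficient = 2
x_3 = 2.7500, f(x_3) = 0.145665, coefficient = 2
x_4 = 3.0000, f(x_4) = 0.019915, coefficient = 1

I ≈ (0.250000/2) × 3.065201 = 0.383150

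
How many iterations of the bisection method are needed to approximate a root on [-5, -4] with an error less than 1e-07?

We need (b-a)/2^n ≤ 1e-07
(-4 - (-5))/2^n ≤ 1e-07
1/2^n ≤ 1e-07
2^n ≥ 10000000
n ≥ log₂(10000000) = 23.25
n ≥ 24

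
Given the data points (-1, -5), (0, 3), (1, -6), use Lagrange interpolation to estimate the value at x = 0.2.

Lagrange interpolation formula:
P(x) = Σ yᵢ × Lᵢ(x)
where Lᵢ(x) = Π_{j≠i} (x - xⱼ)/(xᵢ - xⱼ)

L_0(0.2) = (0.2 - 0)/(-1 - 0) × (0.2 - 1)/(-1 - 1) = -0.080000
L_1(0.2) = (0.2 - (-1))/(0 - (-1)) × (0.2 - 1)/(0 - 1) = 0.960000
L_2(0.2) = (0.2 - (-1))/(1 - (-1)) × (0.2 - 0)/(1 - 0) = 0.120000

P(0.2) = (-5)×L_0(0.2) + 3×L_1(0.2) + (-6)×L_2(0.2)
P(0.2) = 2.560000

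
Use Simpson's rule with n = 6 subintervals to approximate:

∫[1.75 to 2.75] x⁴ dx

f(x) = x⁴
a = 1.75, b = 2.75, n = 6
h = (b - a)/n = 0.166667

Simpson's rule: (h/3)[f(x₀) + 4f(x₁) + 2f(x₂) + ... + f(xₙ)]

x_0 = 1.7500, f(x_0) = 9.378906, coefficient = 1
x_1 = 1.9167, f(x_1) = 13.495419, coefficient = 4
x_2 = 2.0833, f(x_2) = 18.838011, coefficient = 2
x_3 = 2.2500, f(x_3) = 25.628906, coefficient = 4
x_4 = 2.4167, f(x_4) = 34.108845, coefficient = 2
x_5 = 2.5833, f(x_5) = 44.537085, coefficient = 4
x_6 = 2.7500, f(x_6) = 57.191406, coefficient = 1

I ≈ (0.166667/3) × 507.109664 = 28.172759
Exact value: 28.172656
Error: 0.000103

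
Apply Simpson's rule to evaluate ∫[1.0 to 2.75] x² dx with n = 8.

f(x) = x²
a = 1.0, b = 2.75, n = 8
h = (b - a)/n = 0.218750

Simpson's rule: (h/3)[f(x₀) + 4f(x₁) + 2f(x₂) + ... + f(xₙ)]

x_0 = 1.0000, f(x_0) = 1.000000, coefficient = 1
x_1 = 1.2188, f(x_1) = 1.485352, coefficient = 4
x_2 = 1.4375, f(x_2) = 2.066406, coefficient = 2
x_3 = 1.6562, f(x_3) = 2.743164, coefficient = 4
x_4 = 1.8750, f(x_4) = 3.515625, coefficient = 2
x_5 = 2.0938, f(x_5) = 4.383789, coefficient = 4
x_6 = 2.3125, f(x_6) = 5.347656, coefficient = 2
x_7 = 2.5312, f(x_7) = 6.407227, coefficient = 4
x_8 = 2.7500, f(x_8) = 7.562500, coefficient = 1

I ≈ (0.218750/3) × 90.500000 = 6.598958
Exact value: 6.598958
Error: 0.000000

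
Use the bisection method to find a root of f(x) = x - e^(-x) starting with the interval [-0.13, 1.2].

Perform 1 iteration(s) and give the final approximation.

f(x) = x - e^(-x)
Initial interval: [-0.13, 1.2]

Iteration 1:
  c_1 = (-0.130000 + 1.200000)/2 = 0.535000
  f(c_1) = f(0.535000) = -0.050669
  f(a) × f(c) ≥ 0, new interval: [0.535000, 1.200000]

After 1 iteration(s), the approximation is c_1 = 0.535000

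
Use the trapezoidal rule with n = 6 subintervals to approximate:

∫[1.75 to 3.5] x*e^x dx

f(x) = x*e^x
a = 1.75, b = 3.5, n = 6
h = (b - a)/n = 0.291667

Trapezoidal rule: (h/2)[f(x₀) + 2f(x₁) + 2f(x₂) + ... + f(xₙ)]

x_0 = 1.7500, f(x_0) = 10.070555, coefficient = 1
x_1 = 2.0417, f(x_1) = 15.727852, coefficient = 2
x_2 = 2.3333, f(x_2) = 24.061937, coefficient = 2
x_3 = 2.6250, f(x_3) = 36.237007, coefficient = 2
x_4 = 2.9167, f(x_4) = 53.898793, coefficient = 2
x_5 = 3.2083, f(x_5) = 79.367179, coefficient = 2
x_6 = 3.5000, f(x_6) = 115.904082, coefficient = 1

I ≈ (0.291667/2) × 544.560172 = 79.415025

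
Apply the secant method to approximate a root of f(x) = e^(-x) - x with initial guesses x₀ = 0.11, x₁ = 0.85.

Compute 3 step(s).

f(x) = e^(-x) - x
x₀ = 0.11, x₁ = 0.85

Secant formula: x_{n+1} = x_n - f(x_n)(x_n - x_{n-1})/(f(x_n) - f(x_{n-1}))

Iteration 1:
  f(0.110000) = 0.785834
  f(0.850000) = -0.422585
  x_2 = 0.850000 - (-0.422585)×(0.850000 - 0.110000)/(-0.422585 - 0.785834)
       = 0.591221
Iteration 2:
  f(0.850000) = -0.422585
  f(0.591221) = -0.037571
  x_3 = 0.591221 - (-0.037571)×(0.591221 - 0.850000)/(-0.037571 - (-0.422585))
       = 0.565969
Iteration 3:
  f(0.591221) = -0.037571
  f(0.565969) = 0.001841
  x_4 = 0.565969 - 0.001841×(0.565969 - 0.591221)/(0.001841 - (-0.037571))
       = 0.567148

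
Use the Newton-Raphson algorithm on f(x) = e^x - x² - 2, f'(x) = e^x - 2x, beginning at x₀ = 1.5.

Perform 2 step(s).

f(x) = e^x - x² - 2
f'(x) = e^x - 2x
x₀ = 1.5

Newton-Raphson formula: x_{n+1} = x_n - f(x_n)/f'(x_n)

Iteration 1:
  f(1.500000) = 0.231689
  f'(1.500000) = 1.481689
  x_1 = 1.500000 - 0.231689/1.481689 = 1.343632
Iteration 2:
  f(1.343632) = 0.027592
  f'(1.343632) = 1.145675
  x_2 = 1.343632 - 0.027592/1.145675 = 1.319548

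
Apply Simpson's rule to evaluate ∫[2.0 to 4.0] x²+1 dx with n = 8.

f(x) = x²+1
a = 2.0, b = 4.0, n = 8
h = (b - a)/n = 0.250000

Simpson's rule: (h/3)[f(x₀) + 4f(x₁) + 2f(x₂) + ... + f(xₙ)]

x_0 = 2.0000, f(x_0) = 5.000000, coefficient = 1
x_1 = 2.2500, f(x_1) = 6.062500, coefficient = 4
x_2 = 2.5000, f(x_2) = 7.250000, coefficient = 2
x_3 = 2.7500, f(x_3) = 8.562500, coefficient = 4
x_4 = 3.0000, f(x_4) = 10.000000, coefficient = 2
x_5 = 3.2500, f(x_5) = 11.562500, coefficient = 4
x_6 = 3.5000, f(x_6) = 13.250000, coefficient = 2
x_7 = 3.7500, f(x_7) = 15.062500, coefficient = 4
x_8 = 4.0000, f(x_8) = 17.000000, coefficient = 1

I ≈ (0.250000/3) × 248.000000 = 20.666667
Exact value: 20.666667
Error: 0.000000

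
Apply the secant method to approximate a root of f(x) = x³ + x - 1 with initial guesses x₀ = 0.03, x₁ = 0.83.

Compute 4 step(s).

f(x) = x³ + x - 1
x₀ = 0.03, x₁ = 0.83

Secant formula: x_{n+1} = x_n - f(x_n)(x_n - x_{n-1})/(f(x_n) - f(x_{n-1}))

Iteration 1:
  f(0.030000) = -0.969973
  f(0.830000) = 0.401787
  x_2 = 0.830000 - 0.401787×(0.830000 - 0.030000)/(0.401787 - (-0.969973))
       = 0.595681
Iteration 2:
  f(0.830000) = 0.401787
  f(0.595681) = -0.192950
  x_3 = 0.595681 - (-0.192950)×(0.595681 - 0.830000)/(-0.192950 - 0.401787)
       = 0.671701
Iteration 3:
  f(0.595681) = -0.192950
  f(0.671701) = -0.025240
  x_4 = 0.671701 - (-0.025240)×(0.671701 - 0.595681)/(-0.025240 - (-0.192950))
       = 0.683142
Iteration 4:
  f(0.671701) = -0.025240
  f(0.683142) = 0.001952
  x_5 = 0.683142 - 0.001952×(0.683142 - 0.671701)/(0.001952 - (-0.025240))
       = 0.682320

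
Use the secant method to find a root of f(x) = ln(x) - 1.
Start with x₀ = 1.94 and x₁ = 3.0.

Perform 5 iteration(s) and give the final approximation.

f(x) = ln(x) - 1
x₀ = 1.94, x₁ = 3.0

Secant formula: x_{n+1} = x_n - f(x_n)(x_n - x_{n-1})/(f(x_n) - f(x_{n-1}))

Iteration 1:
  f(1.940000) = -0.337312
  f(3.000000) = 0.098612
  x_2 = 3.000000 - 0.098612×(3.000000 - 1.940000)/(0.098612 - (-0.337312))
       = 2.760213
Iteration 2:
  f(3.000000) = 0.098612
  f(2.760213) = 0.015308
  x_3 = 2.760213 - 0.015308×(2.760213 - 3.000000)/(0.015308 - 0.098612)
       = 2.716150
Iteration 3:
  f(2.760213) = 0.015308
  f(2.716150) = -0.000784
  x_4 = 2.716150 - (-0.000784)×(2.716150 - 2.760213)/(-0.000784 - 0.015308)
       = 2.718298
Iteration 4:
  f(2.716150) = -0.000784
  f(2.718298) = 0.000006
  x_5 = 2.718298 - 0.000006×(2.718298 - 2.716150)/(0.000006 - (-0.000784))
       = 2.718282
Iteration 5:
  f(2.718298) = 0.000006
  f(2.718282) = 0.000000
  x_6 = 2.718282 - 0.000000×(2.718282 - 2.718298)/(0.000000 - 0.000006)
       = 2.718282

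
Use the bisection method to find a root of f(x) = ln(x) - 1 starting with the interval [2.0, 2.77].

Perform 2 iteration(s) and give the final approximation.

f(x) = ln(x) - 1
Initial interval: [2.0, 2.77]

Iteration 1:
  c_1 = (2.000000 + 2.770000)/2 = 2.385000
  f(c_1) = f(2.385000) = -0.130801
  f(a) × f(c) ≥ 0, new interval: [2.385000, 2.770000]
Iteration 2:
  c_2 = (2.385000 + 2.770000)/2 = 2.577500
  f(c_2) = f(2.577500) = -0.053180
  f(a) × f(c) ≥ 0, new interval: [2.577500, 2.770000]

After 2 iteration(s), the approximation is c_2 = 2.577500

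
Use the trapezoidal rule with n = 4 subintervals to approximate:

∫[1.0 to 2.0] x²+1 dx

f(x) = x²+1
a = 1.0, b = 2.0, n = 4
h = (b - a)/n = 0.250000

Trapezoidal rule: (h/2)[f(x₀) + 2f(x₁) + 2f(x₂) + ... + f(xₙ)]

x_0 = 1.0000, f(x_0) = 2.000000, coefficient = 1
x_1 = 1.2500, f(x_1) = 2.562500, coefficient = 2
x_2 = 1.5000, f(x_2) = 3.250000, coefficient = 2
x_3 = 1.7500, f(x_3) = 4.062500, coefficient = 2
x_4 = 2.0000, f(x_4) = 5.000000, coefficient = 1

I ≈ (0.250000/2) × 26.750000 = 3.343750
Exact value: 3.333333
Error: 0.010417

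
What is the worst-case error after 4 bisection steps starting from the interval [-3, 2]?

Bisection error bound: |error| ≤ (b-a)/2^n
|error| ≤ (2 - (-3))/2^4 = 5/2^4
|error| ≤ 0.3125000000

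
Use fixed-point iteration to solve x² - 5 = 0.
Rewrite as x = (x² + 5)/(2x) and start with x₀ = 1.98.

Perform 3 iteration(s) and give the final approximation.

Equation: x² - 5 = 0
Fixed-point form: x = (x² + 5)/(2x)
x₀ = 1.98

x_1 = g(1.980000) = 2.252626
x_2 = g(2.252626) = 2.236129
x_3 = g(2.236129) = 2.236068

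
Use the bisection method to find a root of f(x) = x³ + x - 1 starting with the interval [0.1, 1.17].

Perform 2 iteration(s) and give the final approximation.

f(x) = x³ + x - 1
Initial interval: [0.1, 1.17]

Iteration 1:
  c_1 = (0.100000 + 1.170000)/2 = 0.635000
  f(c_1) = f(0.635000) = -0.108952
  f(a) × f(c) ≥ 0, new interval: [0.635000, 1.170000]
Iteration 2:
  c_2 = (0.635000 + 1.170000)/2 = 0.902500
  f(c_2) = f(0.902500) = 0.637592
  f(a) × f(c) < 0, new interval: [0.635000, 0.902500]

After 2 iteration(s), the approximation is c_2 = 0.902500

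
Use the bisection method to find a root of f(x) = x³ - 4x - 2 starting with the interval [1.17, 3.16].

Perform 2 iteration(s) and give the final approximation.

f(x) = x³ - 4x - 2
Initial interval: [1.17, 3.16]

Iteration 1:
  c_1 = (1.170000 + 3.160000)/2 = 2.165000
  f(c_1) = f(2.165000) = -0.512158
  f(a) × f(c) ≥ 0, new interval: [2.165000, 3.160000]
Iteration 2:
  c_2 = (2.165000 + 3.160000)/2 = 2.662500
  f(c_2) = f(2.662500) = 6.224213
  f(a) × f(c) < 0, new interval: [2.165000, 2.662500]

After 2 iteration(s), the approximation is c_2 = 2.662500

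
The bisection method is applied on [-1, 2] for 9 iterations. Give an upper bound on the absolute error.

Bisection error bound: |error| ≤ (b-a)/2^n
|error| ≤ (2 - (-1))/2^9 = 3/2^9
|error| ≤ 0.0058593750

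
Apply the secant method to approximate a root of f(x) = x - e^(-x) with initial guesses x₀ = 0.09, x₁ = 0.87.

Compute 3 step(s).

f(x) = x - e^(-x)
x₀ = 0.09, x₁ = 0.87

Secant formula: x_{n+1} = x_n - f(x_n)(x_n - x_{n-1})/(f(x_n) - f(x_{n-1}))

Iteration 1:
  f(0.090000) = -0.823931
  f(0.870000) = 0.451048
  x_2 = 0.870000 - 0.451048×(0.870000 - 0.090000)/(0.451048 - (-0.823931))
       = 0.594060
Iteration 2:
  f(0.870000) = 0.451048
  f(0.594060) = 0.041979
  x_3 = 0.594060 - 0.041979×(0.594060 - 0.870000)/(0.041979 - 0.451048)
       = 0.565743
Iteration 3:
  f(0.594060) = 0.041979
  f(0.565743) = -0.002195
  x_4 = 0.565743 - (-0.002195)×(0.565743 - 0.594060)/(-0.002195 - 0.041979)
       = 0.567150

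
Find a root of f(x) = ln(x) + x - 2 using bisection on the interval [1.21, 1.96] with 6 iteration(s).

f(x) = ln(x) + x - 2
Initial interval: [1.21, 1.96]

Iteration 1:
  c_1 = (1.210000 + 1.960000)/2 = 1.585000
  f(c_1) = f(1.585000) = 0.045584
  f(a) × f(c) < 0, new interval: [1.210000, 1.585000]
Iteration 2:
  c_2 = (1.210000 + 1.585000)/2 = 1.397500
  f(c_2) = f(1.397500) = -0.267815
  f(a) × f(c) ≥ 0, new interval: [1.397500, 1.585000]
Iteration 3:
  c_3 = (1.397500 + 1.585000)/2 = 1.491250
  f(c_3) = f(1.491250) = -0.109135
  f(a) × f(c) ≥ 0, new interval: [1.491250, 1.585000]
Iteration 4:
  c_4 = (1.491250 + 1.585000)/2 = 1.538125
  f(c_4) = f(1.538125) = -0.031311
  f(a) × f(c) ≥ 0, new interval: [1.538125, 1.585000]
Iteration 5:
  c_5 = (1.538125 + 1.585000)/2 = 1.561562
  f(c_5) = f(1.561562) = 0.007249
  f(a) × f(c) < 0, new interval: [1.538125, 1.561562]
Iteration 6:
  c_6 = (1.538125 + 1.561562)/2 = 1.549844
  f(c_6) = f(1.549844) = -0.012002
  f(a) × f(c) ≥ 0, new interval: [1.549844, 1.561562]

After 6 iteration(s), the approximation is c_6 = 1.549844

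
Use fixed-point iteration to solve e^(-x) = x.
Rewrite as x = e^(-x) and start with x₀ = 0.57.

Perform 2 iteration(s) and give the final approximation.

Equation: e^(-x) = x
Fixed-point form: x = e^(-x)
x₀ = 0.57

x_1 = g(0.570000) = 0.565525
x_2 = g(0.565525) = 0.568062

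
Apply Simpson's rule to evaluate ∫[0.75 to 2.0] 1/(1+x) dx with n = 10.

f(x) = 1/(1+x)
a = 0.75, b = 2.0, n = 10
h = (b - a)/n = 0.125000

Simpson's rule: (h/3)[f(x₀) + 4f(x₁) + 2f(x₂) + ... + f(xₙ)]

x_0 = 0.7500, f(x_0) = 0.571429, coefficient = 1
x_1 = 0.8750, f(x_1) = 0.533333, coefficient = 4
x_2 = 1.0000, f(x_2) = 0.500000, coefficient = 2
x_3 = 1.1250, f(x_3) = 0.470588, coefficient = 4
x_4 = 1.2500, f(x_4) = 0.444444, coefficient = 2
x_5 = 1.3750, f(x_5) = 0.421053, coefficient = 4
x_6 = 1.5000, f(x_6) = 0.400000, coefficient = 2
x_7 = 1.6250, f(x_7) = 0.380952, coefficient = 4
x_8 = 1.7500, f(x_8) = 0.363636, coefficient = 2
x_9 = 1.8750, f(x_9) = 0.347826, coefficient = 4
x_10 = 2.0000, f(x_10) = 0.333333, coefficient = 1

I ≈ (0.125000/3) × 12.935934 = 0.538997
Exact value: 0.538997
Error: 0.000001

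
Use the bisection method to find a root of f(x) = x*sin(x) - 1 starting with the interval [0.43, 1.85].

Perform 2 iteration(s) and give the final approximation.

f(x) = x*sin(x) - 1
Initial interval: [0.43, 1.85]

Iteration 1:
  c_1 = (0.430000 + 1.850000)/2 = 1.140000
  f(c_1) = f(1.140000) = 0.035842
  f(a) × f(c) < 0, new interval: [0.430000, 1.140000]
Iteration 2:
  c_2 = (0.430000 + 1.140000)/2 = 0.785000
  f(c_2) = f(0.785000) = -0.445142
  f(a) × f(c) ≥ 0, new interval: [0.785000, 1.140000]

After 2 iteration(s), the approximation is c_2 = 0.785000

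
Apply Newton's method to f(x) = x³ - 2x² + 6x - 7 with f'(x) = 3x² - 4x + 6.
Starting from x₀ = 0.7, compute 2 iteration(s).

f(x) = x³ - 2x² + 6x - 7
f'(x) = 3x² - 4x + 6
x₀ = 0.7

Newton-Raphson formula: x_{n+1} = x_n - f(x_n)/f'(x_n)

Iteration 1:
  f(0.700000) = -3.437000
  f'(0.700000) = 4.670000
  x_1 = 0.700000 - (-3.437000)/4.670000 = 1.435974
Iteration 2:
  f(1.435974) = 0.452812
  f'(1.435974) = 6.442169
  x_2 = 1.435974 - 0.452812/6.442169 = 1.365686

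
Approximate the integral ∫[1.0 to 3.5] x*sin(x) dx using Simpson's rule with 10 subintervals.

f(x) = x*sin(x)
a = 1.0, b = 3.5, n = 10
h = (b - a)/n = 0.250000

Simpson's rule: (h/3)[f(x₀) + 4f(x₁) + 2f(x₂) + ... + f(xₙ)]

x_0 = 1.0000, f(x_0) = 0.841471, coefficient = 1
x_1 = 1.2500, f(x_1) = 1.186231, coefficient = 4
x_2 = 1.5000, f(x_2) = 1.496242, coefficient = 2
x_3 = 1.7500, f(x_3) = 1.721975, coefficient = 4
x_4 = 2.0000, f(x_4) = 1.818595, coefficient = 2
x_5 = 2.2500, f(x_5) = 1.750665, coefficient = 4
x_6 = 2.5000, f(x_6) = 1.496180, coefficient = 2
x_7 = 2.7500, f(x_7) = 1.049568, coefficient = 4
x_8 = 3.0000, f(x_8) = 0.423360, coefficient = 2
x_9 = 3.2500, f(x_9) = -0.351634, coefficient = 4
x_10 = 3.5000, f(x_10) = -1.227741, coefficient = 1

I ≈ (0.250000/3) × 31.509703 = 2.625809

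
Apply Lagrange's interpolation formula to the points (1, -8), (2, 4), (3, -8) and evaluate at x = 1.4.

Lagrange interpolation formula:
P(x) = Σ yᵢ × Lᵢ(x)
where Lᵢ(x) = Π_{j≠i} (x - xⱼ)/(xᵢ - xⱼ)

L_0(1.4) = (1.4 - 2)/(1 - 2) × (1.4 - 3)/(1 - 3) = 0.480000
L_1(1.4) = (1.4 - 1)/(2 - 1) × (1.4 - 3)/(2 - 3) = 0.640000
L_2(1.4) = (1.4 - 1)/(3 - 1) × (1.4 - 2)/(3 - 2) = -0.120000

P(1.4) = (-8)×L_0(1.4) + 4×L_1(1.4) + (-8)×L_2(1.4)
P(1.4) = -0.320000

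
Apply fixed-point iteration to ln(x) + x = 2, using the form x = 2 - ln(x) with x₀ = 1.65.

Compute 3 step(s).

Equation: ln(x) + x = 2
Fixed-point form: x = 2 - ln(x)
x₀ = 1.65

x_1 = g(1.650000) = 1.499225
x_2 = g(1.499225) = 1.595052
x_3 = g(1.595052) = 1.533094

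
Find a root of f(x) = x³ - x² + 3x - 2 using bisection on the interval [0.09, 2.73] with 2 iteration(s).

f(x) = x³ - x² + 3x - 2
Initial interval: [0.09, 2.73]

Iteration 1:
  c_1 = (0.090000 + 2.730000)/2 = 1.410000
  f(c_1) = f(1.410000) = 3.045121
  f(a) × f(c) < 0, new interval: [0.090000, 1.410000]
Iteration 2:
  c_2 = (0.090000 + 1.410000)/2 = 0.750000
  f(c_2) = f(0.750000) = 0.109375
  f(a) × f(c) < 0, new interval: [0.090000, 0.750000]

After 2 iteration(s), the approximation is c_2 = 0.750000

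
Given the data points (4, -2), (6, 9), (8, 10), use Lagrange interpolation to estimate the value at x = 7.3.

Lagrange interpolation formula:
P(x) = Σ yᵢ × Lᵢ(x)
where Lᵢ(x) = Π_{j≠i} (x - xⱼ)/(xᵢ - xⱼ)

L_0(7.3) = (7.3 - 6)/(4 - 6) × (7.3 - 8)/(4 - 8) = -0.113750
L_1(7.3) = (7.3 - 4)/(6 - 4) × (7.3 - 8)/(6 - 8) = 0.577500
L_2(7.3) = (7.3 - 4)/(8 - 4) × (7.3 - 6)/(8 - 6) = 0.536250

P(7.3) = (-2)×L_0(7.3) + 9×L_1(7.3) + 10×L_2(7.3)
P(7.3) = 10.787500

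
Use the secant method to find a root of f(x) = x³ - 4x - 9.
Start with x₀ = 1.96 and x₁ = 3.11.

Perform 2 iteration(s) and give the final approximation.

f(x) = x³ - 4x - 9
x₀ = 1.96, x₁ = 3.11

Secant formula: x_{n+1} = x_n - f(x_n)(x_n - x_{n-1})/(f(x_n) - f(x_{n-1}))

Iteration 1:
  f(1.960000) = -9.310464
  f(3.110000) = 8.640231
  x_2 = 3.110000 - 8.640231×(3.110000 - 1.960000)/(8.640231 - (-9.310464))
       = 2.556469
Iteration 2:
  f(3.110000) = 8.640231
  f(2.556469) = -2.517986
  x_3 = 2.556469 - (-2.517986)×(2.556469 - 3.110000)/(-2.517986 - 8.640231)
       = 2.681380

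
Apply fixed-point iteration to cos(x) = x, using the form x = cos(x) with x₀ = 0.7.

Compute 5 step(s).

Equation: cos(x) = x
Fixed-point form: x = cos(x)
x₀ = 0.7

x_1 = g(0.700000) = 0.764842
x_2 = g(0.764842) = 0.721492
x_3 = g(0.721492) = 0.750821
x_4 = g(0.750821) = 0.731129
x_5 = g(0.731129) = 0.744421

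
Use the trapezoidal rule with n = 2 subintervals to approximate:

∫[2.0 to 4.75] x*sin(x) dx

f(x) = x*sin(x)
a = 2.0, b = 4.75, n = 2
h = (b - a)/n = 1.375000

Trapezoidal rule: (h/2)[f(x₀) + 2f(x₁) + 2f(x₂) + ... + f(xₙ)]

x_0 = 2.0000, f(x_0) = 1.818595, coefficient = 1
x_1 = 3.3750, f(x_1) = -0.780617, coefficient = 2
x_2 = 4.7500, f(x_2) = -4.746641, coefficient = 1

I ≈ (1.375000/2) × -4.489279 = -3.086379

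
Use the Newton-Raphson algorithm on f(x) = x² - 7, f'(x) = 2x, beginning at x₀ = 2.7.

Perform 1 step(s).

f(x) = x² - 7
f'(x) = 2x
x₀ = 2.7

Newton-Raphson formula: x_{n+1} = x_n - f(x_n)/f'(x_n)

Iteration 1:
  f(2.700000) = 0.290000
  f'(2.700000) = 5.400000
  x_1 = 2.700000 - 0.290000/5.400000 = 2.646296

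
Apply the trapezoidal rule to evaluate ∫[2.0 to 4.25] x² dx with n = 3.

f(x) = x²
a = 2.0, b = 4.25, n = 3
h = (b - a)/n = 0.750000

Trapezoidal rule: (h/2)[f(x₀) + 2f(x₁) + 2f(x₂) + ... + f(xₙ)]

x_0 = 2.0000, f(x_0) = 4.000000, coefficient = 1
x_1 = 2.7500, f(x_1) = 7.562500, coefficient = 2
x_2 = 3.5000, f(x_2) = 12.250000, coefficient = 2
x_3 = 4.2500, f(x_3) = 18.062500, coefficient = 1

I ≈ (0.750000/2) × 61.687500 = 23.132812
Exact value: 22.921875
Error: 0.210938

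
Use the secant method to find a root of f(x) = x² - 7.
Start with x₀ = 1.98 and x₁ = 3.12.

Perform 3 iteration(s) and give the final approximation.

f(x) = x² - 7
x₀ = 1.98, x₁ = 3.12

Secant formula: x_{n+1} = x_n - f(x_n)(x_n - x_{n-1})/(f(x_n) - f(x_{n-1}))

Iteration 1:
  f(1.980000) = -3.079600
  f(3.120000) = 2.734400
  x_2 = 3.120000 - 2.734400×(3.120000 - 1.980000)/(2.734400 - (-3.079600))
       = 2.583843
Iteration 2:
  f(3.120000) = 2.734400
  f(2.583843) = -0.323755
  x_3 = 2.583843 - (-0.323755)×(2.583843 - 3.120000)/(-0.323755 - 2.734400)
       = 2.640604
Iteration 3:
  f(2.583843) = -0.323755
  f(2.640604) = -0.027211
  x_4 = 2.640604 - (-0.027211)×(2.640604 - 2.583843)/(-0.027211 - (-0.323755))
       = 2.645812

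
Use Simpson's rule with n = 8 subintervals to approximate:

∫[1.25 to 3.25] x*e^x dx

f(x) = x*e^x
a = 1.25, b = 3.25, n = 8
h = (b - a)/n = 0.250000

Simpson's rule: (h/3)[f(x₀) + 4f(x₁) + 2f(x₂) + ... + f(xₙ)]

x_0 = 1.2500, f(x_0) = 4.362929, coefficient = 1
x_1 = 1.5000, f(x_1) = 6.722534, coefficient = 4
x_2 = 1.7500, f(x_2) = 10.070555, coefficient = 2
x_3 = 2.0000, f(x_3) = 14.778112, coefficient = 4
x_4 = 2.2500, f(x_4) = 21.347406, coefficient = 2
x_5 = 2.5000, f(x_5) = 30.456235, coefficient = 4
x_6 = 2.7500, f(x_6) = 43.017238, coefficient = 2
x_7 = 3.0000, f(x_7) = 60.256611, coefficient = 4
x_8 = 3.2500, f(x_8) = 83.818605, coefficient = 1

I ≈ (0.250000/3) × 685.905895 = 57.158825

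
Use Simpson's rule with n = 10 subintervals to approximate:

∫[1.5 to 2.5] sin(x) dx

f(x) = sin(x)
a = 1.5, b = 2.5, n = 10
h = (b - a)/n = 0.100000

Simpson's rule: (h/3)[f(x₀) + 4f(x₁) + 2f(x₂) + ... + f(xₙ)]

x_0 = 1.5000, f(x_0) = 0.997495, coefficient = 1
x_1 = 1.6000, f(x_1) = 0.999574, coefficient = 4
x_2 = 1.7000, f(x_2) = 0.991665, coefficient = 2
x_3 = 1.8000, f(x_3) = 0.973848, coefficient = 4
x_4 = 1.9000, f(x_4) = 0.946300, coefficient = 2
x_5 = 2.0000, f(x_5) = 0.909297, coefficient = 4
x_6 = 2.1000, f(x_6) = 0.863209, coefficient = 2
x_7 = 2.2000, f(x_7) = 0.808496, coefficient = 4
x_8 = 2.3000, f(x_8) = 0.745705, coefficient = 2
x_9 = 2.4000, f(x_9) = 0.675463, coefficient = 4
x_10 = 2.5000, f(x_10) = 0.598472, coefficient = 1

I ≈ (0.100000/3) × 26.156439 = 0.871881
Exact value: 0.871881
Error: 0.000000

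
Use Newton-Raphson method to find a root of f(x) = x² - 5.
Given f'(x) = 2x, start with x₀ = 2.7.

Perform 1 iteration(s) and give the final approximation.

f(x) = x² - 5
f'(x) = 2x
x₀ = 2.7

Newton-Raphson formula: x_{n+1} = x_n - f(x_n)/f'(x_n)

Iteration 1:
  f(2.700000) = 2.290000
  f'(2.700000) = 5.400000
  x_1 = 2.700000 - 2.290000/5.400000 = 2.275926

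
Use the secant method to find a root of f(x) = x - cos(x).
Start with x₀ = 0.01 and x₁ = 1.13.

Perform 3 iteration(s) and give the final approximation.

f(x) = x - cos(x)
x₀ = 0.01, x₁ = 1.13

Secant formula: x_{n+1} = x_n - f(x_n)(x_n - x_{n-1})/(f(x_n) - f(x_{n-1}))

Iteration 1:
  f(0.010000) = -0.989950
  f(1.130000) = 0.703340
  x_2 = 1.130000 - 0.703340×(1.130000 - 0.010000)/(0.703340 - (-0.989950))
       = 0.664787
Iteration 2:
  f(1.130000) = 0.703340
  f(0.664787) = -0.122262
  x_3 = 0.664787 - (-0.122262)×(0.664787 - 1.130000)/(-0.122262 - 0.703340)
       = 0.733679
Iteration 3:
  f(0.664787) = -0.122262
  f(0.733679) = -0.009037
  x_4 = 0.733679 - (-0.009037)×(0.733679 - 0.664787)/(-0.009037 - (-0.122262))
       = 0.739178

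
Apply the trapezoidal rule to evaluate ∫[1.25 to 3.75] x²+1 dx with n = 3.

f(x) = x²+1
a = 1.25, b = 3.75, n = 3
h = (b - a)/n = 0.833333

Trapezoidal rule: (h/2)[f(x₀) + 2f(x₁) + 2f(x₂) + ... + f(xₙ)]

x_0 = 1.2500, f(x_0) = 2.562500, coefficient = 1
x_1 = 2.0833, f(x_1) = 5.340278, coefficient = 2
x_2 = 2.9167, f(x_2) = 9.506944, coefficient = 2
x_3 = 3.7500, f(x_3) = 15.062500, coefficient = 1

I ≈ (0.833333/2) × 47.319444 = 19.716435
Exact value: 19.427083
Error: 0.289352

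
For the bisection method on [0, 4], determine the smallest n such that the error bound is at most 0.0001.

We need (b-a)/2^n ≤ 0.0001
(4 - 0)/2^n ≤ 0.0001
4/2^n ≤ 0.0001
2^n ≥ 40000
n ≥ log₂(40000) = 15.29
n ≥ 16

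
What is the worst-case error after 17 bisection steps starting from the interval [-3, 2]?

Bisection error bound: |error| ≤ (b-a)/2^n
|error| ≤ (2 - (-3))/2^17 = 5/2^17
|error| ≤ 0.0000381470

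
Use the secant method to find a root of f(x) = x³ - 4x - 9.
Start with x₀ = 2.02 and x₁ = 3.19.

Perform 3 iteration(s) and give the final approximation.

f(x) = x³ - 4x - 9
x₀ = 2.02, x₁ = 3.19

Secant formula: x_{n+1} = x_n - f(x_n)(x_n - x_{n-1})/(f(x_n) - f(x_{n-1}))

Iteration 1:
  f(2.020000) = -8.837592
  f(3.190000) = 10.701759
  x_2 = 3.190000 - 10.701759×(3.190000 - 2.020000)/(10.701759 - (-8.837592))
       = 2.549188
Iteration 2:
  f(3.190000) = 10.701759
  f(2.549188) = -2.631218
  x_3 = 2.549188 - (-2.631218)×(2.549188 - 3.190000)/(-2.631218 - 10.701759)
       = 2.675650
Iteration 3:
  f(2.549188) = -2.631218
  f(2.675650) = -0.547350
  x_4 = 2.675650 - (-0.547350)×(2.675650 - 2.549188)/(-0.547350 - (-2.631218))
       = 2.708866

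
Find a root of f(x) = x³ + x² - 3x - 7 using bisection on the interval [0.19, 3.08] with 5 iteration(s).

f(x) = x³ + x² - 3x - 7
Initial interval: [0.19, 3.08]

Iteration 1:
  c_1 = (0.190000 + 3.080000)/2 = 1.635000
  f(c_1) = f(1.635000) = -4.861052
  f(a) × f(c) ≥ 0, new interval: [1.635000, 3.080000]
Iteration 2:
  c_2 = (1.635000 + 3.080000)/2 = 2.357500
  f(c_2) = f(2.357500) = 4.587834
  f(a) × f(c) < 0, new interval: [1.635000, 2.357500]
Iteration 3:
  c_3 = (1.635000 + 2.357500)/2 = 1.996250
  f(c_3) = f(1.996250) = -1.048652
  f(a) × f(c) ≥ 0, new interval: [1.996250, 2.357500]
Iteration 4:
  c_4 = (1.996250 + 2.357500)/2 = 2.176875
  f(c_4) = f(2.176875) = 1.523902
  f(a) × f(c) < 0, new interval: [1.996250, 2.176875]
Iteration 5:
  c_5 = (1.996250 + 2.176875)/2 = 2.086562
  f(c_5) = f(2.086562) = 0.178413
  f(a) × f(c) < 0, new interval: [1.996250, 2.086562]

After 5 iteration(s), the approximation is c_5 = 2.086562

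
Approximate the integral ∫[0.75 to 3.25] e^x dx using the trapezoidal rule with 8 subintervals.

f(x) = e^x
a = 0.75, b = 3.25, n = 8
h = (b - a)/n = 0.312500

Trapezoidal rule: (h/2)[f(x₀) + 2f(x₁) + 2f(x₂) + ... + f(xₙ)]

x_0 = 0.7500, f(x_0) = 2.117000, coefficient = 1
x_1 = 1.0625, f(x_1) = 2.893596, coefficient = 2
x_2 = 1.3750, f(x_2) = 3.955077, coefficient = 2
x_3 = 1.6875, f(x_3) = 5.405949, coefficient = 2
x_4 = 2.0000, f(x_4) = 7.389056, coefficient = 2
x_5 = 2.3125, f(x_5) = 10.099642, coefficient = 2
x_6 = 2.6250, f(x_6) = 13.804574, coefficient = 2
x_7 = 2.9375, f(x_7) = 18.868616, coefficient = 2
x_8 = 3.2500, f(x_8) = 25.790340, coefficient = 1

I ≈ (0.312500/2) × 152.740360 = 23.865681
Exact value: 23.673340
Error: 0.192341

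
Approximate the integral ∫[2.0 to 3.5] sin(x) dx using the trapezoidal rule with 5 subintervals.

f(x) = sin(x)
a = 2.0, b = 3.5, n = 5
h = (b - a)/n = 0.300000

Trapezoidal rule: (h/2)[f(x₀) + 2f(x₁) + 2f(x₂) + ... + f(xₙ)]

x_0 = 2.0000, f(x_0) = 0.909297, coefficient = 1
x_1 = 2.3000, f(x_1) = 0.745705, coefficient = 2
x_2 = 2.6000, f(x_2) = 0.515501, coefficient = 2
x_3 = 2.9000, f(x_3) = 0.239249, coefficient = 2
x_4 = 3.2000, f(x_4) = -0.058374, coefficient = 2
x_5 = 3.5000, f(x_5) = -0.350783, coefficient = 1

I ≈ (0.300000/2) × 3.442678 = 0.516402
Exact value: 0.520310
Error: 0.003908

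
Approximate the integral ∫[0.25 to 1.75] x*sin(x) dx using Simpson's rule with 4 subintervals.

f(x) = x*sin(x)
a = 0.25, b = 1.75, n = 4
h = (b - a)/n = 0.375000

Simpson's rule: (h/3)[f(x₀) + 4f(x₁) + 2f(x₂) + ... + f(xₙ)]

x_0 = 0.2500, f(x_0) = 0.061851, coefficient = 1
x_1 = 0.6250, f(x_1) = 0.365686, coefficient = 4
x_2 = 1.0000, f(x_2) = 0.841471, coefficient = 2
x_3 = 1.3750, f(x_3) = 1.348728, coefficient = 4
x_4 = 1.7500, f(x_4) = 1.721975, coefficient = 1

I ≈ (0.375000/3) × 10.324423 = 1.290553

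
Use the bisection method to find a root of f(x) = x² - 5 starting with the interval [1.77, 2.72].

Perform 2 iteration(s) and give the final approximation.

f(x) = x² - 5
Initial interval: [1.77, 2.72]

Iteration 1:
  c_1 = (1.770000 + 2.720000)/2 = 2.245000
  f(c_1) = f(2.245000) = 0.040025
  f(a) × f(c) < 0, new interval: [1.770000, 2.245000]
Iteration 2:
  c_2 = (1.770000 + 2.245000)/2 = 2.007500
  f(c_2) = f(2.007500) = -0.969944
  f(a) × f(c) ≥ 0, new interval: [2.007500, 2.245000]

After 2 iteration(s), the approximation is c_2 = 2.007500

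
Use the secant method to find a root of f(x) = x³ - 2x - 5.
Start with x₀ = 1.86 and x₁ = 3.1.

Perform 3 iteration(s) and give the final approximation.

f(x) = x³ - 2x - 5
x₀ = 1.86, x₁ = 3.1

Secant formula: x_{n+1} = x_n - f(x_n)(x_n - x_{n-1})/(f(x_n) - f(x_{n-1}))

Iteration 1:
  f(1.860000) = -2.285144
  f(3.100000) = 18.591000
  x_2 = 3.100000 - 18.591000×(3.100000 - 1.860000)/(18.591000 - (-2.285144))
       = 1.995733
Iteration 2:
  f(3.100000) = 18.591000
  f(1.995733) = -1.042562
  x_3 = 1.995733 - (-1.042562)×(1.995733 - 3.100000)/(-1.042562 - 18.591000)
       = 2.054371
Iteration 3:
  f(1.995733) = -1.042562
  f(2.054371) = -0.438397
  x_4 = 2.054371 - (-0.438397)×(2.054371 - 1.995733)/(-0.438397 - (-1.042562))
       = 2.096919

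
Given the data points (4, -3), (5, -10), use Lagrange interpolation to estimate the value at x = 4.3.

Lagrange interpolation formula:
P(x) = Σ yᵢ × Lᵢ(x)
where Lᵢ(x) = Π_{j≠i} (x - xⱼ)/(xᵢ - xⱼ)

L_0(4.3) = (4.3 - 5)/(4 - 5) = 0.700000
L_1(4.3) = (4.3 - 4)/(5 - 4) = 0.300000

P(4.3) = (-3)×L_0(4.3) + (-10)×L_1(4.3)
P(4.3) = -5.100000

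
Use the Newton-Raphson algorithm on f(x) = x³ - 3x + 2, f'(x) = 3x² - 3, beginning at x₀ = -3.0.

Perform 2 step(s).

f(x) = x³ - 3x + 2
f'(x) = 3x² - 3
x₀ = -3.0

Newton-Raphson formula: x_{n+1} = x_n - f(x_n)/f'(x_n)

Iteration 1:
  f(-3.000000) = -16.000000
  f'(-3.000000) = 24.000000
  x_1 = -3.000000 - (-16.000000)/24.000000 = -2.333333
Iteration 2:
  f(-2.333333) = -3.703704
  f'(-2.333333) = 13.333333
  x_2 = -2.333333 - (-3.703704)/13.333333 = -2.055556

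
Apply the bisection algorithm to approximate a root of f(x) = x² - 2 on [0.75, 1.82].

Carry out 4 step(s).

f(x) = x² - 2
Initial interval: [0.75, 1.82]

Iteration 1:
  c_1 = (0.750000 + 1.820000)/2 = 1.285000
  f(c_1) = f(1.285000) = -0.348775
  f(a) × f(c) ≥ 0, new interval: [1.285000, 1.820000]
Iteration 2:
  c_2 = (1.285000 + 1.820000)/2 = 1.552500
  f(c_2) = f(1.552500) = 0.410256
  f(a) × f(c) < 0, new interval: [1.285000, 1.552500]
Iteration 3:
  c_3 = (1.285000 + 1.552500)/2 = 1.418750
  f(c_3) = f(1.418750) = 0.012852
  f(a) × f(c) < 0, new interval: [1.285000, 1.418750]
Iteration 4:
  c_4 = (1.285000 + 1.418750)/2 = 1.351875
  f(c_4) = f(1.351875) = -0.172434
  f(a) × f(c) ≥ 0, new interval: [1.351875, 1.418750]

After 4 iteration(s), the approximation is c_4 = 1.351875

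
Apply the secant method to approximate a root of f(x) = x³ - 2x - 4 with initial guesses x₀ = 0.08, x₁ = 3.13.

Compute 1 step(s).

f(x) = x³ - 2x - 4
x₀ = 0.08, x₁ = 3.13

Secant formula: x_{n+1} = x_n - f(x_n)(x_n - x_{n-1})/(f(x_n) - f(x_{n-1}))

Iteration 1:
  f(0.080000) = -4.159488
  f(3.130000) = 20.404297
  x_2 = 3.130000 - 20.404297×(3.130000 - 0.080000)/(20.404297 - (-4.159488))
       = 0.596469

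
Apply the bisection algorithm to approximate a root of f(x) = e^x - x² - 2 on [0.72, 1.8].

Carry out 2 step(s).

f(x) = e^x - x² - 2
Initial interval: [0.72, 1.8]

Iteration 1:
  c_1 = (0.720000 + 1.800000)/2 = 1.260000
  f(c_1) = f(1.260000) = -0.062179
  f(a) × f(c) ≥ 0, new interval: [1.260000, 1.800000]
Iteration 2:
  c_2 = (1.260000 + 1.800000)/2 = 1.530000
  f(c_2) = f(1.530000) = 0.277277
  f(a) × f(c) < 0, new interval: [1.260000, 1.530000]

After 2 iteration(s), the approximation is c_2 = 1.530000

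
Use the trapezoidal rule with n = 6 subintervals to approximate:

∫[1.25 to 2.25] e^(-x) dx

f(x) = e^(-x)
a = 1.25, b = 2.25, n = 6
h = (b - a)/n = 0.166667

Trapezoidal rule: (h/2)[f(x₀) + 2f(x₁) + 2f(x₂) + ... + f(xₙ)]

x_0 = 1.2500, f(x_0) = 0.286505, coefficient = 1
x_1 = 1.4167, f(x_1) = 0.242521, coefficient = 2
x_2 = 1.5833, f(x_2) = 0.205290, coefficient = 2
x_3 = 1.7500, f(x_3) = 0.173774, coefficient = 2
x_4 = 1.9167, f(x_4) = 0.147096, coefficient = 2
x_5 = 2.0833, f(x_5) = 0.124514, coefficient = 2
x_6 = 2.2500, f(x_6) = 0.105399, coefficient = 1

I ≈ (0.166667/2) × 2.178295 = 0.181525
Exact value: 0.181106
Error: 0.000419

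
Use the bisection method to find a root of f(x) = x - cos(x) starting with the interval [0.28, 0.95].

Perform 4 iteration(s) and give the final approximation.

f(x) = x - cos(x)
Initial interval: [0.28, 0.95]

Iteration 1:
  c_1 = (0.280000 + 0.950000)/2 = 0.615000
  f(c_1) = f(0.615000) = -0.201773
  f(a) × f(c) ≥ 0, new interval: [0.615000, 0.950000]
Iteration 2:
  c_2 = (0.615000 + 0.950000)/2 = 0.782500
  f(c_2) = f(0.782500) = 0.073347
  f(a) × f(c) < 0, new interval: [0.615000, 0.782500]
Iteration 3:
  c_3 = (0.615000 + 0.782500)/2 = 0.698750
  f(c_3) = f(0.698750) = -0.066897
  f(a) × f(c) ≥ 0, new interval: [0.698750, 0.782500]
Iteration 4:
  c_4 = (0.698750 + 0.782500)/2 = 0.740625
  f(c_4) = f(0.740625) = 0.002578
  f(a) × f(c) < 0, new interval: [0.698750, 0.740625]

After 4 iteration(s), the approximation is c_4 = 0.740625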